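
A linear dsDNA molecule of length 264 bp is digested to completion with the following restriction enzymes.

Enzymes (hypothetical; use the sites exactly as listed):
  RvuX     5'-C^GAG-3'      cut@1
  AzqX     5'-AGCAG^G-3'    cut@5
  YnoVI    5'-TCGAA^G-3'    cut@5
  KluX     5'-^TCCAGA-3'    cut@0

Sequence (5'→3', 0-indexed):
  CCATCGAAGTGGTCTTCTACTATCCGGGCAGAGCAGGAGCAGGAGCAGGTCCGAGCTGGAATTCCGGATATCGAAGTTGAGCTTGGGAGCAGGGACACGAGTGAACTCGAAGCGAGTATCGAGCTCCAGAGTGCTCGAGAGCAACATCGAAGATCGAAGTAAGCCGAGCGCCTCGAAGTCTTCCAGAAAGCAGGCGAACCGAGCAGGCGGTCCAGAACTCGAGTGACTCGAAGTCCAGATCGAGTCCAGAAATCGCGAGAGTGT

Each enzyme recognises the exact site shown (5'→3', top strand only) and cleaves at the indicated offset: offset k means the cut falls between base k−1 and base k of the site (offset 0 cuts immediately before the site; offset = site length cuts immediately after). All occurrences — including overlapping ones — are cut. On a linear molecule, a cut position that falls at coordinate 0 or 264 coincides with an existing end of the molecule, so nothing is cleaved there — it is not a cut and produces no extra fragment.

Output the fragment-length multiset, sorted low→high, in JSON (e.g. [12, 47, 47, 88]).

[1,2,3,4,4,4,4,6,6,6,6,7,7,7,7,8,8,8,10,12,12,12,12,12,13,15,17,23,28]

Site scan:
  RvuX CGAG/1: at [51, 97, 112, 119, 135, 164, 199, 219, 240, 255] ⇒ [52, 98, 113, 120, 136, 165, 200, 220, 241, 256]
  AzqX AGCAGG/5: at [31, 37, 43, 87, 188, 201] ⇒ [36, 42, 48, 92, 193, 206]
  YnoVI TCGAAG/5: at [3, 70, 106, 146, 153, 172, 227] ⇒ [8, 75, 111, 151, 158, 177, 232]
  KluX TCCAGA/0: at [124, 181, 210, 233, 244] ⇒ [124, 181, 210, 233, 244]

Pooled cuts: [8, 36, 42, 48, 52, 75, 92, 98, 111, 113, 120, 124, 136, 151, 158, 165, 177, 181, 193, 200, 206, 210, 220, 232, 233, 241, 244, 256]

Fragment lengths:
  [0,8): 8 bp
  [8,36): 28 bp
  [36,42): 6 bp
  [42,48): 6 bp
  [48,52): 4 bp
  [52,75): 23 bp
  [75,92): 17 bp
  [92,98): 6 bp
  [98,111): 13 bp
  [111,113): 2 bp
  [113,120): 7 bp
  [120,124): 4 bp
  [124,136): 12 bp
  [136,151): 15 bp
  [151,158): 7 bp
  [158,165): 7 bp
  [165,177): 12 bp
  [177,181): 4 bp
  [181,193): 12 bp
  [193,200): 7 bp
  [200,206): 6 bp
  [206,210): 4 bp
  [210,220): 10 bp
  [220,232): 12 bp
  [232,233): 1 bp
  [233,241): 8 bp
  [241,244): 3 bp
  [244,256): 12 bp
  [256,264): 8 bp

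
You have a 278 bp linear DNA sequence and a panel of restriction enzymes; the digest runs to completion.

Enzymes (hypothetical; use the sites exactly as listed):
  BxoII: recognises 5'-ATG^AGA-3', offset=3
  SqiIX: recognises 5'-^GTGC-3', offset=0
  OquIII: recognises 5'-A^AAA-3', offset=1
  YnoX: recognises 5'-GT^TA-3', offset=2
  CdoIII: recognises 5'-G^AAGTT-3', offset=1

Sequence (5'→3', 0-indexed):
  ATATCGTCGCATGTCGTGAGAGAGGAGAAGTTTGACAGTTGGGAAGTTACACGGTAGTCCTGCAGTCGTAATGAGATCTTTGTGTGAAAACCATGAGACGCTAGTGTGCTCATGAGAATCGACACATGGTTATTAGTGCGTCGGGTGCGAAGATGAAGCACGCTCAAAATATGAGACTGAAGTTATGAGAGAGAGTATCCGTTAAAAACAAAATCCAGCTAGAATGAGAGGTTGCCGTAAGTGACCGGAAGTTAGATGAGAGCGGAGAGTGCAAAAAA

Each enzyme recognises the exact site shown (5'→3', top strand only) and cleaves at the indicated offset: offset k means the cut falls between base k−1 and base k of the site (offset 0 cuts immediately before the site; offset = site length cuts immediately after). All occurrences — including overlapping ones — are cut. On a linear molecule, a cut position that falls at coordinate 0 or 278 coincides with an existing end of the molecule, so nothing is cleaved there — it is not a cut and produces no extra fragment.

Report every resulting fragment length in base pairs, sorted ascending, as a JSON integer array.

Scan for sites:
  BxoII (ATGAGA, off=3): starts [70, 92, 111, 170, 184, 223, 255] → cuts [73, 95, 114, 173, 187, 226, 258]
  SqiIX (GTGC, off=0): starts [105, 135, 144, 268] → cuts [105, 135, 144, 268]
  OquIII (AAAA, off=1): starts [86, 165, 203, 204, 209, 272, 273, 274] → cuts [87, 166, 204, 205, 210, 273, 274, 275]
  YnoX (GTTA, off=2): starts [45, 128, 181, 200, 250] → cuts [47, 130, 183, 202, 252]
  CdoIII (GAAGTT, off=1): starts [26, 42, 178, 247] → cuts [27, 43, 179, 248]

Pooled cuts: [27, 43, 47, 73, 87, 95, 105, 114, 130, 135, 144, 166, 173, 179, 183, 187, 202, 204, 205, 210, 226, 248, 252, 258, 268, 273, 274, 275]

Fragment lengths:
  [0,27): 27 bp
  [27,43): 16 bp
  [43,47): 4 bp
  [47,73): 26 bp
  [73,87): 14 bp
  [87,95): 8 bp
  [95,105): 10 bp
  [105,114): 9 bp
  [114,130): 16 bp
  [130,135): 5 bp
  [135,144): 9 bp
  [144,166): 22 bp
  [166,173): 7 bp
  [173,179): 6 bp
  [179,183): 4 bp
  [183,187): 4 bp
  [187,202): 15 bp
  [202,204): 2 bp
  [204,205): 1 bp
  [205,210): 5 bp
  [210,226): 16 bp
  [226,248): 22 bp
  [248,252): 4 bp
  [252,258): 6 bp
  [258,268): 10 bp
  [268,273): 5 bp
  [273,274): 1 bp
  [274,275): 1 bp
  [275,278): 3 bp

[1,1,1,2,3,4,4,4,4,5,5,5,6,6,7,8,9,9,10,10,14,15,16,16,16,22,22,26,27]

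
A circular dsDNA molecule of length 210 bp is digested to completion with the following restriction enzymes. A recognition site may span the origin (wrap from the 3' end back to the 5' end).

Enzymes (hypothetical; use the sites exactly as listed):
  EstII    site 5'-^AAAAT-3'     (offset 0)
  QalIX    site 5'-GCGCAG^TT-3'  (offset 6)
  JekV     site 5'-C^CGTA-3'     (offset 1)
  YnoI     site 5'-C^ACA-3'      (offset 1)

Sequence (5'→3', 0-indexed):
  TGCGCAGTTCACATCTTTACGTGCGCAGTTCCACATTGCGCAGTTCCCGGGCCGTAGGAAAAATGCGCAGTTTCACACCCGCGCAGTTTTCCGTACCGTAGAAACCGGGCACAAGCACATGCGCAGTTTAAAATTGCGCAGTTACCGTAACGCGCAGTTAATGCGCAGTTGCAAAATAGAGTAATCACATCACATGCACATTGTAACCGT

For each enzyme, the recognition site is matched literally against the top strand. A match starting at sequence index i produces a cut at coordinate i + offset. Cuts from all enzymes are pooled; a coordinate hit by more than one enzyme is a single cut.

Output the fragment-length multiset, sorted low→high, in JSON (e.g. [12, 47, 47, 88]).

Scan for sites:
  EstII AAAAT/0: at [59, 129, 172] ⇒ [59, 129, 172]
  QalIX GCGCAGTT/6: at [1, 22, 37, 64, 80, 120, 135, 151, 162] ⇒ [7, 28, 43, 70, 86, 126, 141, 157, 168]
  JekV CCGTA/1: at [51, 90, 95, 144] ⇒ [52, 91, 96, 145]
  YnoI CACA/1: at [9, 31, 73, 109, 115, 185, 190, 196] ⇒ [10, 32, 74, 110, 116, 186, 191, 197]

All cut coordinates (distinct, sorted): [7, 10, 28, 32, 43, 52, 59, 70, 74, 86, 91, 96, 110, 116, 126, 129, 141, 145, 157, 168, 172, 186, 191, 197]

Fragments:
  7→10: 3 bp
  10→28: 18 bp
  28→32: 4 bp
  32→43: 11 bp
  43→52: 9 bp
  52→59: 7 bp
  59→70: 11 bp
  70→74: 4 bp
  74→86: 12 bp
  86→91: 5 bp
  91→96: 5 bp
  96→110: 14 bp
  110→116: 6 bp
  116→126: 10 bp
  126→129: 3 bp
  129→141: 12 bp
  141→145: 4 bp
  145→157: 12 bp
  157→168: 11 bp
  168→172: 4 bp
  172→186: 14 bp
  186→191: 5 bp
  191→197: 6 bp
  197→7 (wrap): 210-197+7 = 20 bp

[3,3,4,4,4,4,5,5,5,6,6,7,9,10,11,11,11,12,12,12,14,14,18,20]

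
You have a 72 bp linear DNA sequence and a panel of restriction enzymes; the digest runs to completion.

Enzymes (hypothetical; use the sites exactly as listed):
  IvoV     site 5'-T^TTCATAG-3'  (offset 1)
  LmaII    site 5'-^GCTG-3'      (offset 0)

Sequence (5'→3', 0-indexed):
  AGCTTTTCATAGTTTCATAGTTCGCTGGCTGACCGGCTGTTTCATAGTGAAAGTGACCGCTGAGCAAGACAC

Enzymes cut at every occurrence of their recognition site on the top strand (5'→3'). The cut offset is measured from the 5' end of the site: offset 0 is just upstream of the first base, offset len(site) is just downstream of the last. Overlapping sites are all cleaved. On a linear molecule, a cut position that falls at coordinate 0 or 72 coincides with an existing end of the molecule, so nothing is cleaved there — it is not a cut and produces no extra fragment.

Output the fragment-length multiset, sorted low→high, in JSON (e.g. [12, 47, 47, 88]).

Scan for sites:
  IvoV TTTCATAG/1: at [4, 12, 39] ⇒ [5, 13, 40]
  LmaII GCTG/0: at [23, 27, 35, 58] ⇒ [23, 27, 35, 58]

Pooled cuts: [5, 13, 23, 27, 35, 40, 58]

Fragments:
  [0,5): 5 bp
  [5,13): 8 bp
  [13,23): 10 bp
  [23,27): 4 bp
  [27,35): 8 bp
  [35,40): 5 bp
  [40,58): 18 bp
  [58,72): 14 bp

[4,5,5,8,8,10,14,18]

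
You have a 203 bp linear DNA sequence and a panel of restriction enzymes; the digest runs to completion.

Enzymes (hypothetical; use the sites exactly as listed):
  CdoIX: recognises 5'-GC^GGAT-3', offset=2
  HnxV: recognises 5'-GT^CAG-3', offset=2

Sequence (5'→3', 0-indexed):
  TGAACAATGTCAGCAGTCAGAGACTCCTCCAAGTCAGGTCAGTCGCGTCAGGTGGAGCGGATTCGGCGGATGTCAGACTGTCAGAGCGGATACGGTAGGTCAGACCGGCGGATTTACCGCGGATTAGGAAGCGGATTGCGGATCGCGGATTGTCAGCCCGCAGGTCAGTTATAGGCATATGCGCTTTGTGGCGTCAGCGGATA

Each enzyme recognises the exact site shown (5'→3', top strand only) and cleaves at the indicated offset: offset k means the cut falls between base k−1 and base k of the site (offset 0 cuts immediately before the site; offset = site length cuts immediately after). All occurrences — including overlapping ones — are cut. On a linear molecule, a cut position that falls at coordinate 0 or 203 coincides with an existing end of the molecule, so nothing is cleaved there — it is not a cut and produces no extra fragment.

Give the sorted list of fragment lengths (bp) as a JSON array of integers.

Site scan:
  CdoIX GCGGAT/2: at [56, 65, 85, 107, 118, 130, 137, 144, 196] ⇒ [58, 67, 87, 109, 120, 132, 139, 146, 198]
  HnxV GTCAG/2: at [8, 15, 32, 37, 46, 71, 79, 98, 151, 163, 192] ⇒ [10, 17, 34, 39, 48, 73, 81, 100, 153, 165, 194]

All cut coordinates (distinct, sorted): [10, 17, 34, 39, 48, 58, 67, 73, 81, 87, 100, 109, 120, 132, 139, 146, 153, 165, 194, 198]

Fragments:
  [0,10): 10 bp
  [10,17): 7 bp
  [17,34): 17 bp
  [34,39): 5 bp
  [39,48): 9 bp
  [48,58): 10 bp
  [58,67): 9 bp
  [67,73): 6 bp
  [73,81): 8 bp
  [81,87): 6 bp
  [87,100): 13 bp
  [100,109): 9 bp
  [109,120): 11 bp
  [120,132): 12 bp
  [132,139): 7 bp
  [139,146): 7 bp
  [146,153): 7 bp
  [153,165): 12 bp
  [165,194): 29 bp
  [194,198): 4 bp
  [198,203): 5 bp

[4,5,5,6,6,7,7,7,7,8,9,9,9,10,10,11,12,12,13,17,29]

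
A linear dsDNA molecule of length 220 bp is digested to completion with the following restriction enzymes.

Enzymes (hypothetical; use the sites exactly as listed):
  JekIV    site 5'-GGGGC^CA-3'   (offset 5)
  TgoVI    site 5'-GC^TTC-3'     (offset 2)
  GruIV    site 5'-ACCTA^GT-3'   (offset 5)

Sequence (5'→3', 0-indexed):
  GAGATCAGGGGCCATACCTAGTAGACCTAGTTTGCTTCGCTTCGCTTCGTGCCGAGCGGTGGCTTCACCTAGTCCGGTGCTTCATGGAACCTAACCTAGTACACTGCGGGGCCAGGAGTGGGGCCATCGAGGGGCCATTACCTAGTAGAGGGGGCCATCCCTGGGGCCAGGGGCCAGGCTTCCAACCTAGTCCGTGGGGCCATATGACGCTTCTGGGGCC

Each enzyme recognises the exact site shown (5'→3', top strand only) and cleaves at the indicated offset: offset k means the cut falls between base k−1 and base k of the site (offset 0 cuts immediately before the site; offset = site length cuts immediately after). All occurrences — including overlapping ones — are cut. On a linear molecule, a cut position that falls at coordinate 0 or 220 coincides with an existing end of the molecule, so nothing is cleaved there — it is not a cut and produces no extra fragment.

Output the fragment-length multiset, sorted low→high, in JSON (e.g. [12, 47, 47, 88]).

[5,5,5,6,7,8,8,9,9,9,10,10,10,11,11,11,12,12,12,14,18,18]

Scan for sites:
  JekIV (GGGGCCA, off=5): starts [7, 107, 119, 130, 150, 162, 169, 195] → cuts [12, 112, 124, 135, 155, 167, 174, 200]
  TgoVI (GCTTC, off=2): starts [33, 38, 43, 61, 78, 177, 208] → cuts [35, 40, 45, 63, 80, 179, 210]
  GruIV (ACCTAGT, off=5): starts [15, 24, 66, 93, 139, 184] → cuts [20, 29, 71, 98, 144, 189]

All cut coordinates (distinct, sorted): [12, 20, 29, 35, 40, 45, 63, 71, 80, 98, 112, 124, 135, 144, 155, 167, 174, 179, 189, 200, 210]

Fragments:
  [0,12): 12 bp
  [12,20): 8 bp
  [20,29): 9 bp
  [29,35): 6 bp
  [35,40): 5 bp
  [40,45): 5 bp
  [45,63): 18 bp
  [63,71): 8 bp
  [71,80): 9 bp
  [80,98): 18 bp
  [98,112): 14 bp
  [112,124): 12 bp
  [124,135): 11 bp
  [135,144): 9 bp
  [144,155): 11 bp
  [155,167): 12 bp
  [167,174): 7 bp
  [174,179): 5 bp
  [179,189): 10 bp
  [189,200): 11 bp
  [200,210): 10 bp
  [210,220): 10 bp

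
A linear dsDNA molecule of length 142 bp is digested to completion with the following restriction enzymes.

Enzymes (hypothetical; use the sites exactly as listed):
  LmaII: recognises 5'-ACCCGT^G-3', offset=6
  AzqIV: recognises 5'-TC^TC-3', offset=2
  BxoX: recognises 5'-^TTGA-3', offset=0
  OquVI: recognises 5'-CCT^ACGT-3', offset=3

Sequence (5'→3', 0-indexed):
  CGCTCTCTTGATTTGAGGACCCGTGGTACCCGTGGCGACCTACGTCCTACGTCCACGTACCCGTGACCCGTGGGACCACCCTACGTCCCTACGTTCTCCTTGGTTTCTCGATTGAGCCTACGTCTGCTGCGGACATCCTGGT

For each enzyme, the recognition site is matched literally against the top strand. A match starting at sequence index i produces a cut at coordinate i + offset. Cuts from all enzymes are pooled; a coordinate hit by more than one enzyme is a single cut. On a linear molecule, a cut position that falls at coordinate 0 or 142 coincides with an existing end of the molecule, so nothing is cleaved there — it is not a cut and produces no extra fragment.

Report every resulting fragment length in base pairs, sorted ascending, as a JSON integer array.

Per-enzyme occurrences:
  LmaII ACCCGTG/6: at [18, 27, 58, 65] ⇒ [24, 33, 64, 71]
  AzqIV TCTC/2: at [3, 94, 105] ⇒ [5, 96, 107]
  BxoX TTGA/0: at [7, 12, 111] ⇒ [7, 12, 111]
  OquVI CCTACGT/3: at [38, 45, 79, 87, 116] ⇒ [41, 48, 82, 90, 119]

All cut coordinates (distinct, sorted): [5, 7, 12, 24, 33, 41, 48, 64, 71, 82, 90, 96, 107, 111, 119]

Fragments:
  [0,5): 5 bp
  [5,7): 2 bp
  [7,12): 5 bp
  [12,24): 12 bp
  [24,33): 9 bp
  [33,41): 8 bp
  [41,48): 7 bp
  [48,64): 16 bp
  [64,71): 7 bp
  [71,82): 11 bp
  [82,90): 8 bp
  [90,96): 6 bp
  [96,107): 11 bp
  [107,111): 4 bp
  [111,119): 8 bp
  [119,142): 23 bp

[2,4,5,5,6,7,7,8,8,8,9,11,11,12,16,23]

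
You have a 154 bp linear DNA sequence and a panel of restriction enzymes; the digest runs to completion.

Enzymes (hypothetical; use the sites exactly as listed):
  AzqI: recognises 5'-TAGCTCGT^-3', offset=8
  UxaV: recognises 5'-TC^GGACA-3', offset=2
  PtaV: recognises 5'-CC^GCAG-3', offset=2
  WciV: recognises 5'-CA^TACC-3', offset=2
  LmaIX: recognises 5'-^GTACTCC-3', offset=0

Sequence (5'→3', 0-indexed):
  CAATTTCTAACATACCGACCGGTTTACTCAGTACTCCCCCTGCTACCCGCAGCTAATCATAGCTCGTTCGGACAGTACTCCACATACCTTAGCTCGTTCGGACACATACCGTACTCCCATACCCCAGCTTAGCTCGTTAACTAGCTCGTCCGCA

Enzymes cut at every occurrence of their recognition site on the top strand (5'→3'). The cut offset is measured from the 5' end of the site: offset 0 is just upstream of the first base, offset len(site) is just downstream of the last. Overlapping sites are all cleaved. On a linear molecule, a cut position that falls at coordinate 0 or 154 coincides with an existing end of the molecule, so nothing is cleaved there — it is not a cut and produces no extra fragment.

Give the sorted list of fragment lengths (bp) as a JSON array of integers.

Per-enzyme occurrences:
  AzqI TAGCTCGT/8: at [59, 89, 129, 141] ⇒ [67, 97, 137, 149]
  UxaV TCGGACA/2: at [67, 97] ⇒ [69, 99]
  PtaV CCGCAG/2: at [46] ⇒ [48]
  WciV CATACC/2: at [10, 82, 104, 117] ⇒ [12, 84, 106, 119]
  LmaIX GTACTCC/0: at [30, 74, 110] ⇒ [30, 74, 110]

Pooled cuts: [12, 30, 48, 67, 69, 74, 84, 97, 99, 106, 110, 119, 137, 149]

Fragments:
  [0,12): 12 bp
  [12,30): 18 bp
  [30,48): 18 bp
  [48,67): 19 bp
  [67,69): 2 bp
  [69,74): 5 bp
  [74,84): 10 bp
  [84,97): 13 bp
  [97,99): 2 bp
  [99,106): 7 bp
  [106,110): 4 bp
  [110,119): 9 bp
  [119,137): 18 bp
  [137,149): 12 bp
  [149,154): 5 bp

[2,2,4,5,5,7,9,10,12,12,13,18,18,18,19]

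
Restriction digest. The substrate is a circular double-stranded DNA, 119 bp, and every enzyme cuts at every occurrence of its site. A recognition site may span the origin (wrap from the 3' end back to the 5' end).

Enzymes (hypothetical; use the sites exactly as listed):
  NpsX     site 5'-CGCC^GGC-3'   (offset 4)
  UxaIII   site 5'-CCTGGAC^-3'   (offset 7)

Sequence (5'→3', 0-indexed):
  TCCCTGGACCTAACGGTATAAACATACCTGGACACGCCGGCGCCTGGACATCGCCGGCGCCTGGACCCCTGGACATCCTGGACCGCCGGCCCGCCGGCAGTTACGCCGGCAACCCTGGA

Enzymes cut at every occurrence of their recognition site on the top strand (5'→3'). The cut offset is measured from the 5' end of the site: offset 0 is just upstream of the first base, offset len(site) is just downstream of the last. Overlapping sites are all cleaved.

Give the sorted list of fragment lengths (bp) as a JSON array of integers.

[4,5,6,8,8,9,11,11,12,21,24]

Site scan:
  NpsX (CGCCGGC, off=4): starts [34, 51, 83, 91, 103] → cuts [38, 55, 87, 95, 107]
  UxaIII (CCTGGAC, off=7): starts [2, 26, 42, 59, 67, 76] → cuts [9, 33, 49, 66, 74, 83]

All cut coordinates (distinct, sorted): [9, 33, 38, 49, 55, 66, 74, 83, 87, 95, 107]

Fragments:
  9→33: 24 bp
  33→38: 5 bp
  38→49: 11 bp
  49→55: 6 bp
  55→66: 11 bp
  66→74: 8 bp
  74→83: 9 bp
  83→87: 4 bp
  87→95: 8 bp
  95→107: 12 bp
  107→9 (wrap): 119-107+9 = 21 bp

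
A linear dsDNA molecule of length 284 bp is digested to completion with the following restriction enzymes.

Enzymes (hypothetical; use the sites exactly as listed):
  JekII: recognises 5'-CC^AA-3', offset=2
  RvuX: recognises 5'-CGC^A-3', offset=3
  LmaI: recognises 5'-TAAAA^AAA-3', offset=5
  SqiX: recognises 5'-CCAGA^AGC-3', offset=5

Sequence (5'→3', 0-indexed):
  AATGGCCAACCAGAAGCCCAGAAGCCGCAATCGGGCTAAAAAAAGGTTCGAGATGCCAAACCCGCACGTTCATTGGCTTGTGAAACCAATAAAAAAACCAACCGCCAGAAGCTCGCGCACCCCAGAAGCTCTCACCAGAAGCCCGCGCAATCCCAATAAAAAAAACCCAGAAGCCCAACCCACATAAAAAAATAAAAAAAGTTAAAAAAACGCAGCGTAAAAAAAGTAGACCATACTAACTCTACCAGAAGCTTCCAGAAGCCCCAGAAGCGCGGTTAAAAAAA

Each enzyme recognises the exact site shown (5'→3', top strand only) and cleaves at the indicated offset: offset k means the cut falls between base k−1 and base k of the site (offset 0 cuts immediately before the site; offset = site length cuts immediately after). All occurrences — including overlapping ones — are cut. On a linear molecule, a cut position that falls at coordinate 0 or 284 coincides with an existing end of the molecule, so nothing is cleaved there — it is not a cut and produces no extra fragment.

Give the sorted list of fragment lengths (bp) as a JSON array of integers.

Scan for sites:
  JekII (CCAA, off=2): starts [5, 55, 85, 97, 152, 174] → cuts [7, 57, 87, 99, 154, 176]
  RvuX (CGCA, off=3): starts [25, 62, 115, 145, 210] → cuts [28, 65, 118, 148, 213]
  LmaI (TAAAAAAA, off=5): starts [36, 89, 156, 184, 192, 202, 217, 276] → cuts [41, 94, 161, 189, 197, 207, 222, 281]
  SqiX (CCAGAAGC, off=5): starts [9, 17, 104, 121, 134, 166, 244, 254, 263] → cuts [14, 22, 109, 126, 139, 171, 249, 259, 268]

Pooled cuts: [7, 14, 22, 28, 41, 57, 65, 87, 94, 99, 109, 118, 126, 139, 148, 154, 161, 171, 176, 189, 197, 207, 213, 222, 249, 259, 268, 281]

Fragment lengths:
  [0,7): 7 bp
  [7,14): 7 bp
  [14,22): 8 bp
  [22,28): 6 bp
  [28,41): 13 bp
  [41,57): 16 bp
  [57,65): 8 bp
  [65,87): 22 bp
  [87,94): 7 bp
  [94,99): 5 bp
  [99,109): 10 bp
  [109,118): 9 bp
  [118,126): 8 bp
  [126,139): 13 bp
  [139,148): 9 bp
  [148,154): 6 bp
  [154,161): 7 bp
  [161,171): 10 bp
  [171,176): 5 bp
  [176,189): 13 bp
  [189,197): 8 bp
  [197,207): 10 bp
  [207,213): 6 bp
  [213,222): 9 bp
  [222,249): 27 bp
  [249,259): 10 bp
  [259,268): 9 bp
  [268,281): 13 bp
  [281,284): 3 bp

[3,5,5,6,6,6,7,7,7,7,8,8,8,8,9,9,9,9,10,10,10,10,13,13,13,13,16,22,27]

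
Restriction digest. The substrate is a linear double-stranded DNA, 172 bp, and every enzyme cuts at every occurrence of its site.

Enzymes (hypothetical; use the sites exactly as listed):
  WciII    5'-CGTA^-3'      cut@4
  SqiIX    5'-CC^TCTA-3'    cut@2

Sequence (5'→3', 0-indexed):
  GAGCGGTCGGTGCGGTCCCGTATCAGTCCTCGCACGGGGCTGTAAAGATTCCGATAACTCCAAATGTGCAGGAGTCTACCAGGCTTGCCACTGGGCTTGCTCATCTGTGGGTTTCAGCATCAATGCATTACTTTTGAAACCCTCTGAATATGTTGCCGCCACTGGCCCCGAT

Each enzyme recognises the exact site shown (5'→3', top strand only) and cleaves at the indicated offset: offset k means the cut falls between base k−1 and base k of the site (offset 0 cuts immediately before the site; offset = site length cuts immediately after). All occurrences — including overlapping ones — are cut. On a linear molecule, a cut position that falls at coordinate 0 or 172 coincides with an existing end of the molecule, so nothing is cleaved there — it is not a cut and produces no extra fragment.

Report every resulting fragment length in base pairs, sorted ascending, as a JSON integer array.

[22,150]

Per-enzyme occurrences:
  WciII (CGTA, off=4): starts [18] → cuts [22]
  SqiIX (CCTCTA, off=2): no sites

All cut coordinates (distinct, sorted): [22]

Fragments:
  [0,22): 22 bp
  [22,172): 150 bp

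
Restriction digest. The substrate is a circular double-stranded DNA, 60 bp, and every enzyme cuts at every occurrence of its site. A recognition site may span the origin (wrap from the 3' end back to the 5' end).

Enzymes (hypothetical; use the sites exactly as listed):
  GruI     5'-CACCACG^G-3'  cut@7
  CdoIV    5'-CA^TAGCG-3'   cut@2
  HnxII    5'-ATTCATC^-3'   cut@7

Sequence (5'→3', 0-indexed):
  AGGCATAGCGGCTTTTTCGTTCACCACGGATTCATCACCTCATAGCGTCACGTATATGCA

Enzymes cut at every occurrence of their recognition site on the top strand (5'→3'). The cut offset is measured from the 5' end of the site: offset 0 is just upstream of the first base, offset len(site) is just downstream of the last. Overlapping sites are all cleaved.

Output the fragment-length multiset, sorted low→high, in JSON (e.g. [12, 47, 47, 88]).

[6,8,23,23]

Site scan:
  GruI CACCACGG/7: at [21] ⇒ [28]
  CdoIV CATAGCG/2: at [3, 40] ⇒ [5, 42]
  HnxII ATTCATC/7: at [29] ⇒ [36]

All cut coordinates (distinct, sorted): [5, 28, 36, 42]

Fragment lengths:
  5→28: 23 bp
  28→36: 8 bp
  36→42: 6 bp
  42→5 (wrap): 60-42+5 = 23 bp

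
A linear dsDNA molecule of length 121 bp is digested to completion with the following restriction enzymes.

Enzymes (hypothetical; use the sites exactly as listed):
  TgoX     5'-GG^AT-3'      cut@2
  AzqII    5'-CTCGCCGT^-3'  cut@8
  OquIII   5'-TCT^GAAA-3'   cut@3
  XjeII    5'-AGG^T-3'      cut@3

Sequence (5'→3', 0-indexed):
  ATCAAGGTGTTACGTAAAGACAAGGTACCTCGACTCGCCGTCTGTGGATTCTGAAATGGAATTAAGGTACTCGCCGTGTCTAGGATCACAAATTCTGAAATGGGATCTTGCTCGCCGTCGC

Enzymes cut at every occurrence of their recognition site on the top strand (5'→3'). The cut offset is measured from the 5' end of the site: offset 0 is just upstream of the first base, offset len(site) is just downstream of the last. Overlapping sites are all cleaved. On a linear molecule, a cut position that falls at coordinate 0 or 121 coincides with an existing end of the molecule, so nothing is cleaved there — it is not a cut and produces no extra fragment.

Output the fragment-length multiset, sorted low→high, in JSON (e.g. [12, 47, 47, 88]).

[3,5,6,7,7,8,10,12,14,15,16,18]

Site scan:
  TgoX GGAT/2: at [45, 82, 102] ⇒ [47, 84, 104]
  AzqII CTCGCCGT/8: at [33, 69, 110] ⇒ [41, 77, 118]
  OquIII TCTGAAA/3: at [49, 93] ⇒ [52, 96]
  XjeII AGGT/3: at [4, 22, 64] ⇒ [7, 25, 67]

Pooled cuts: [7, 25, 41, 47, 52, 67, 77, 84, 96, 104, 118]

Fragments:
  [0,7): 7 bp
  [7,25): 18 bp
  [25,41): 16 bp
  [41,47): 6 bp
  [47,52): 5 bp
  [52,67): 15 bp
  [67,77): 10 bp
  [77,84): 7 bp
  [84,96): 12 bp
  [96,104): 8 bp
  [104,118): 14 bp
  [118,121): 3 bp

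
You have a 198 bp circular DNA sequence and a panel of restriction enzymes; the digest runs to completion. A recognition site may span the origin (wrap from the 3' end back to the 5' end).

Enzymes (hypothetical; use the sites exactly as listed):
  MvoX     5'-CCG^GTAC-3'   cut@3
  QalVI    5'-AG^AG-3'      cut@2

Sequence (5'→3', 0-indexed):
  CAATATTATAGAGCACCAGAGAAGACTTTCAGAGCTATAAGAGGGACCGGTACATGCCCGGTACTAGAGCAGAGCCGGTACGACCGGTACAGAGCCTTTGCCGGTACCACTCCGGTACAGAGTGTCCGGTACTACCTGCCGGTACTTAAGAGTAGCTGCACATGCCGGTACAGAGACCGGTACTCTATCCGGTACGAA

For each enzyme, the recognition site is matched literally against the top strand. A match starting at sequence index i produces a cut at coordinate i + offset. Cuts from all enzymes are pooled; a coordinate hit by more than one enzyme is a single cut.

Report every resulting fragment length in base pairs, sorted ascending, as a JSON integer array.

[5,5,6,6,6,6,7,8,8,8,9,9,9,11,11,11,12,13,13,17,18]

Scan for sites:
  MvoX (CCGGTAC, off=3): starts [46, 57, 74, 83, 100, 111, 125, 138, 164, 176, 188] → cuts [49, 60, 77, 86, 103, 114, 128, 141, 167, 179, 191]
  QalVI (AGAG, off=2): starts [9, 17, 30, 39, 65, 70, 90, 118, 148, 171] → cuts [11, 19, 32, 41, 67, 72, 92, 120, 150, 173]

Pooled cuts: [11, 19, 32, 41, 49, 60, 67, 72, 77, 86, 92, 103, 114, 120, 128, 141, 150, 167, 173, 179, 191]

Fragment lengths:
  11→19: 8 bp
  19→32: 13 bp
  32→41: 9 bp
  41→49: 8 bp
  49→60: 11 bp
  60→67: 7 bp
  67→72: 5 bp
  72→77: 5 bp
  77→86: 9 bp
  86→92: 6 bp
  92→103: 11 bp
  103→114: 11 bp
  114→120: 6 bp
  120→128: 8 bp
  128→141: 13 bp
  141→150: 9 bp
  150→167: 17 bp
  167→173: 6 bp
  173→179: 6 bp
  179→191: 12 bp
  191→11 (wrap): 198-191+11 = 18 bp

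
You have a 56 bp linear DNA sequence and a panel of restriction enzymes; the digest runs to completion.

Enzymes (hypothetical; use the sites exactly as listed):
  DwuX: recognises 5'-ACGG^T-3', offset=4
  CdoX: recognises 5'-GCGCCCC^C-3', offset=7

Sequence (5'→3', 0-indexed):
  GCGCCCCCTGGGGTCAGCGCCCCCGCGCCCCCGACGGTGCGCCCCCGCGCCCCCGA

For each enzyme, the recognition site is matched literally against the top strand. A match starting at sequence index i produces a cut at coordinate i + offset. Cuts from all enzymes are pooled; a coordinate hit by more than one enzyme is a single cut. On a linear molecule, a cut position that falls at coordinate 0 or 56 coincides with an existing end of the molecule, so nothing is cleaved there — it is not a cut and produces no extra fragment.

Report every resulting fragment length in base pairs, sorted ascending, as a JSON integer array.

Site scan:
  DwuX (ACGGT, off=4): starts [33] → cuts [37]
  CdoX (GCGCCCCC, off=7): starts [0, 16, 24, 38, 46] → cuts [7, 23, 31, 45, 53]

Pooled cuts: [7, 23, 31, 37, 45, 53]

Fragment lengths:
  [0,7): 7 bp
  [7,23): 16 bp
  [23,31): 8 bp
  [31,37): 6 bp
  [37,45): 8 bp
  [45,53): 8 bp
  [53,56): 3 bp

[3,6,7,8,8,8,16]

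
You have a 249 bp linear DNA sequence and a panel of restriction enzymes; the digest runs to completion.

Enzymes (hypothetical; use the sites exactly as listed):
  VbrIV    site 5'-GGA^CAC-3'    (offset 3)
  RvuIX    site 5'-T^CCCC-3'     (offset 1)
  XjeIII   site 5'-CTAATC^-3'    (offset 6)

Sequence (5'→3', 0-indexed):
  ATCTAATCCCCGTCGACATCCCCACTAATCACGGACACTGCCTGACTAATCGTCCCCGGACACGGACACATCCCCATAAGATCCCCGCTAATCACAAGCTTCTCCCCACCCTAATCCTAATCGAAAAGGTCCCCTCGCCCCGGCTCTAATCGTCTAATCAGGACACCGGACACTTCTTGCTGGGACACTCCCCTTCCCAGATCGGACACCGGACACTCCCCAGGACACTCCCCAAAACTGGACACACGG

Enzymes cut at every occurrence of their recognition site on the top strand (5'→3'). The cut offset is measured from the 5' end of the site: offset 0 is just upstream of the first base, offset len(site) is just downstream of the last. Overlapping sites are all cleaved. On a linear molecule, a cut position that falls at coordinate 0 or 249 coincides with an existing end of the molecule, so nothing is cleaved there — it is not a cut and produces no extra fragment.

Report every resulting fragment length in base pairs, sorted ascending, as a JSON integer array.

[1,2,4,4,4,4,5,5,6,6,7,7,7,7,7,8,8,8,10,11,11,11,11,13,13,15,16,17,21]

Scan for sites:
  VbrIV GGACAC/3: at [32, 57, 63, 160, 167, 182, 203, 210, 222, 239] ⇒ [35, 60, 66, 163, 170, 185, 206, 213, 225, 242]
  RvuIX TCCCC/1: at [6, 18, 52, 70, 81, 102, 129, 188, 216, 228] ⇒ [7, 19, 53, 71, 82, 103, 130, 189, 217, 229]
  XjeIII CTAATC/6: at [2, 24, 45, 87, 110, 116, 145, 153] ⇒ [8, 30, 51, 93, 116, 122, 151, 159]

All cut coordinates (distinct, sorted): [7, 8, 19, 30, 35, 51, 53, 60, 66, 71, 82, 93, 103, 116, 122, 130, 151, 159, 163, 170, 185, 189, 206, 213, 217, 225, 229, 242]

Fragment lengths:
  [0,7): 7 bp
  [7,8): 1 bp
  [8,19): 11 bp
  [19,30): 11 bp
  [30,35): 5 bp
  [35,51): 16 bp
  [51,53): 2 bp
  [53,60): 7 bp
  [60,66): 6 bp
  [66,71): 5 bp
  [71,82): 11 bp
  [82,93): 11 bp
  [93,103): 10 bp
  [103,116): 13 bp
  [116,122): 6 bp
  [122,130): 8 bp
  [130,151): 21 bp
  [151,159): 8 bp
  [159,163): 4 bp
  [163,170): 7 bp
  [170,185): 15 bp
  [185,189): 4 bp
  [189,206): 17 bp
  [206,213): 7 bp
  [213,217): 4 bp
  [217,225): 8 bp
  [225,229): 4 bp
  [229,242): 13 bp
  [242,249): 7 bp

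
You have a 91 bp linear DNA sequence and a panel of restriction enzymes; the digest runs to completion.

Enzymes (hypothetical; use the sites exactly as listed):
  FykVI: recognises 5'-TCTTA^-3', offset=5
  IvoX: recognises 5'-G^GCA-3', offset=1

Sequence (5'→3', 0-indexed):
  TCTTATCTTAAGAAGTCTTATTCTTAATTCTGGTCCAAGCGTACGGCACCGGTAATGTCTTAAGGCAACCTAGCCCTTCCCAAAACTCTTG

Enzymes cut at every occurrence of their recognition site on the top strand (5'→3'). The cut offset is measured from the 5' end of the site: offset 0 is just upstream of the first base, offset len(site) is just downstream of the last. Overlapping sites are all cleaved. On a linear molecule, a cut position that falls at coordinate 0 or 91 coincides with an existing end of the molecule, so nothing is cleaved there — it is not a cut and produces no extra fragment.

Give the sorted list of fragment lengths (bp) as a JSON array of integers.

Per-enzyme occurrences:
  FykVI (TCTTA, off=5): starts [0, 5, 15, 21, 57] → cuts [5, 10, 20, 26, 62]
  IvoX (GGCA, off=1): starts [44, 63] → cuts [45, 64]

All cut coordinates (distinct, sorted): [5, 10, 20, 26, 45, 62, 64]

Fragments:
  [0,5): 5 bp
  [5,10): 5 bp
  [10,20): 10 bp
  [20,26): 6 bp
  [26,45): 19 bp
  [45,62): 17 bp
  [62,64): 2 bp
  [64,91): 27 bp

[2,5,5,6,10,17,19,27]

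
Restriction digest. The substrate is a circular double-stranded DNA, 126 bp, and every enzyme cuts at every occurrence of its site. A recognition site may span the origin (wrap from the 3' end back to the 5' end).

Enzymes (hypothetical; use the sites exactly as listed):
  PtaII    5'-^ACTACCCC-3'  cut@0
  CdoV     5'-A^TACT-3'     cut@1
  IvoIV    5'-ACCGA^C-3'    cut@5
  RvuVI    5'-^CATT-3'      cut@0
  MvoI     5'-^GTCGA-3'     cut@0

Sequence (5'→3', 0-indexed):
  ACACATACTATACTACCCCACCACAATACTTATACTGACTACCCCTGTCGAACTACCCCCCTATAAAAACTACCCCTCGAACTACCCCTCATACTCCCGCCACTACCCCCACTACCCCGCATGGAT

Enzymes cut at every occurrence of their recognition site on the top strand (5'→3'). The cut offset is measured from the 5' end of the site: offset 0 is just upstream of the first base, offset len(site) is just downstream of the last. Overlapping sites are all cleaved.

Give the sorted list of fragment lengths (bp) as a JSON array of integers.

[1,5,5,5,6,9,9,10,11,12,15,17,21]

Per-enzyme occurrences:
  PtaII ACTACCCC/0: at [11, 37, 51, 68, 80, 101, 110] ⇒ [11, 37, 51, 68, 80, 101, 110]
  CdoV ATACT/1: at [4, 9, 25, 31, 90] ⇒ [5, 10, 26, 32, 91]
  IvoIV (ACCGAC, off=5): no sites
  RvuVI (CATT, off=0): no sites
  MvoI GTCGA/0: at [46] ⇒ [46]

All cut coordinates (distinct, sorted): [5, 10, 11, 26, 32, 37, 46, 51, 68, 80, 91, 101, 110]

Fragments:
  5→10: 5 bp
  10→11: 1 bp
  11→26: 15 bp
  26→32: 6 bp
  32→37: 5 bp
  37→46: 9 bp
  46→51: 5 bp
  51→68: 17 bp
  68→80: 12 bp
  80→91: 11 bp
  91→101: 10 bp
  101→110: 9 bp
  110→5 (wrap): 126-110+5 = 21 bp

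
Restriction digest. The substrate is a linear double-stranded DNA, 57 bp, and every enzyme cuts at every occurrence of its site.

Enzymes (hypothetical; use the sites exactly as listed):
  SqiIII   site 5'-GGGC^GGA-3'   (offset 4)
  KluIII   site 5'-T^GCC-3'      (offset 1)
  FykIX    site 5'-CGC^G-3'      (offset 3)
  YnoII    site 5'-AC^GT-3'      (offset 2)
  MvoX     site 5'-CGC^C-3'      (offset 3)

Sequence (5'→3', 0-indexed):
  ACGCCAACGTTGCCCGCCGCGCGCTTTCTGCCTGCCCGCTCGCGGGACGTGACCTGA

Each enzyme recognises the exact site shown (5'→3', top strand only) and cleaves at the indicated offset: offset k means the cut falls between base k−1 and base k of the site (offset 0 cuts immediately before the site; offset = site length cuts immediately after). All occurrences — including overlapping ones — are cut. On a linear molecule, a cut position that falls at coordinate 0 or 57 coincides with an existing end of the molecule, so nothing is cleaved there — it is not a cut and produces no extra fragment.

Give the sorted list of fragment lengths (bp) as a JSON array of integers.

Scan for sites:
  SqiIII (GGGCGGA, off=4): no sites
  KluIII (TGCC, off=1): starts [10, 28, 32] → cuts [11, 29, 33]
  FykIX (CGCG, off=3): starts [17, 19, 40] → cuts [20, 22, 43]
  YnoII (ACGT, off=2): starts [6, 46] → cuts [8, 48]
  MvoX (CGCC, off=3): starts [1, 14] → cuts [4, 17]

All cut coordinates (distinct, sorted): [4, 8, 11, 17, 20, 22, 29, 33, 43, 48]

Fragment lengths:
  [0,4): 4 bp
  [4,8): 4 bp
  [8,11): 3 bp
  [11,17): 6 bp
  [17,20): 3 bp
  [20,22): 2 bp
  [22,29): 7 bp
  [29,33): 4 bp
  [33,43): 10 bp
  [43,48): 5 bp
  [48,57): 9 bp

[2,3,3,4,4,4,5,6,7,9,10]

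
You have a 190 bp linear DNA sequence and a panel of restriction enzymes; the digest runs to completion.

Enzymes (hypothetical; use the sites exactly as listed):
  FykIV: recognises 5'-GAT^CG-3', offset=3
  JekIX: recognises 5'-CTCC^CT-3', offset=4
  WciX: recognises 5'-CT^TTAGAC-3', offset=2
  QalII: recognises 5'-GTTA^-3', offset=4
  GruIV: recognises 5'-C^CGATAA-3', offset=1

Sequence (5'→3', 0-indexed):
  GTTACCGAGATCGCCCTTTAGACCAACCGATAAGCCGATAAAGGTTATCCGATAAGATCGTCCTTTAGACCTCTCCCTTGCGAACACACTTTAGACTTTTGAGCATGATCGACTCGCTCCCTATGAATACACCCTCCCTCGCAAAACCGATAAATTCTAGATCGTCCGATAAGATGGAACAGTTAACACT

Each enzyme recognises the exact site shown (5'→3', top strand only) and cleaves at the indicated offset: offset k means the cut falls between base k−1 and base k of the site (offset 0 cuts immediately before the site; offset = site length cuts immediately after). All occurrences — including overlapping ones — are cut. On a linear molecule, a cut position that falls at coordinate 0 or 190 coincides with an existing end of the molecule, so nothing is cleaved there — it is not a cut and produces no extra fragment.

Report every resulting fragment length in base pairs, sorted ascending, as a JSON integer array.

Scan for sites:
  FykIV (GATCG, off=3): starts [8, 55, 106, 159] → cuts [11, 58, 109, 162]
  JekIX (CTCCCT, off=4): starts [72, 116, 133] → cuts [76, 120, 137]
  WciX (CTTTAGAC, off=2): starts [15, 62, 88] → cuts [17, 64, 90]
  QalII (GTTA, off=4): starts [0, 43, 181] → cuts [4, 47, 185]
  GruIV (CCGATAA, off=1): starts [26, 34, 48, 146, 165] → cuts [27, 35, 49, 147, 166]

Pooled cuts: [4, 11, 17, 27, 35, 47, 49, 58, 64, 76, 90, 109, 120, 137, 147, 162, 166, 185]

Fragment lengths:
  [0,4): 4 bp
  [4,11): 7 bp
  [11,17): 6 bp
  [17,27): 10 bp
  [27,35): 8 bp
  [35,47): 12 bp
  [47,49): 2 bp
  [49,58): 9 bp
  [58,64): 6 bp
  [64,76): 12 bp
  [76,90): 14 bp
  [90,109): 19 bp
  [109,120): 11 bp
  [120,137): 17 bp
  [137,147): 10 bp
  [147,162): 15 bp
  [162,166): 4 bp
  [166,185): 19 bp
  [185,190): 5 bp

[2,4,4,5,6,6,7,8,9,10,10,11,12,12,14,15,17,19,19]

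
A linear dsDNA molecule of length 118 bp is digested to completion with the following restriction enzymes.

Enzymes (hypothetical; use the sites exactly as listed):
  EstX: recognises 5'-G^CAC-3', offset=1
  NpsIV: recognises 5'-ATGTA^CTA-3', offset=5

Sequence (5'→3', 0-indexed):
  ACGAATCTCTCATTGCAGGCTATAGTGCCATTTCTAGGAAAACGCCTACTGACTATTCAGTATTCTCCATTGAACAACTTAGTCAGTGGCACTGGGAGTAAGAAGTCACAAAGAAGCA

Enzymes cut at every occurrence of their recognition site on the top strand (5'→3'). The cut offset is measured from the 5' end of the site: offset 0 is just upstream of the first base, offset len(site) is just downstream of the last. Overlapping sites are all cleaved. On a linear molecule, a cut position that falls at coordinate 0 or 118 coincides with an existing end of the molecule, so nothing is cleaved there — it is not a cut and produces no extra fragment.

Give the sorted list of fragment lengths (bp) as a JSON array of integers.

Per-enzyme occurrences:
  EstX GCAC/1: at [88] ⇒ [89]
  NpsIV (ATGTACTA, off=5): no sites

Pooled cuts: [89]

Fragment lengths:
  [0,89): 89 bp
  [89,118): 29 bp

[29,89]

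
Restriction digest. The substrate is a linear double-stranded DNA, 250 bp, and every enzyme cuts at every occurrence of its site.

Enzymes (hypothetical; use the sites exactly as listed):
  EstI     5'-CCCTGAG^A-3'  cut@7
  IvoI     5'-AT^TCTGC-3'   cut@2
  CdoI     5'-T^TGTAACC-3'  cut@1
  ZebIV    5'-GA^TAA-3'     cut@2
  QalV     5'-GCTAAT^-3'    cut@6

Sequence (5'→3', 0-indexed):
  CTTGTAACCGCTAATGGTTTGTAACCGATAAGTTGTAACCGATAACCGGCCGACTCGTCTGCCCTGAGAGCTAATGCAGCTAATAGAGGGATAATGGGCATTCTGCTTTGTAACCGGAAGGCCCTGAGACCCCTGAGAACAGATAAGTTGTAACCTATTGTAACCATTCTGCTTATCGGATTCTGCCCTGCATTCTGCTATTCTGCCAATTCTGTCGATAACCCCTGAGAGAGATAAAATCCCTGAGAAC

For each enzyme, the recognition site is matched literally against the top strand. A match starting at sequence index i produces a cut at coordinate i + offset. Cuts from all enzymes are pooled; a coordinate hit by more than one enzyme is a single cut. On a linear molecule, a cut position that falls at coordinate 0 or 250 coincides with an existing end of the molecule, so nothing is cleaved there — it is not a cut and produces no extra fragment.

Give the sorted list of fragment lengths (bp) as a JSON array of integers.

Scan for sites:
  EstI CCCTGAGA/7: at [61, 121, 130, 222, 240] ⇒ [68, 128, 137, 229, 247]
  IvoI ATTCTGC/2: at [99, 165, 179, 191, 199] ⇒ [101, 167, 181, 193, 201]
  CdoI TTGTAACC/1: at [1, 18, 32, 107, 147, 157] ⇒ [2, 19, 33, 108, 148, 158]
  ZebIV GATAA/2: at [26, 40, 89, 141, 216, 232] ⇒ [28, 42, 91, 143, 218, 234]
  QalV GCTAAT/6: at [9, 69, 78] ⇒ [15, 75, 84]

Pooled cuts: [2, 15, 19, 28, 33, 42, 68, 75, 84, 91, 101, 108, 128, 137, 143, 148, 158, 167, 181, 193, 201, 218, 229, 234, 247]

Fragments:
  [0,2): 2 bp
  [2,15): 13 bp
  [15,19): 4 bp
  [19,28): 9 bp
  [28,33): 5 bp
  [33,42): 9 bp
  [42,68): 26 bp
  [68,75): 7 bp
  [75,84): 9 bp
  [84,91): 7 bp
  [91,101): 10 bp
  [101,108): 7 bp
  [108,128): 20 bp
  [128,137): 9 bp
  [137,143): 6 bp
  [143,148): 5 bp
  [148,158): 10 bp
  [158,167): 9 bp
  [167,181): 14 bp
  [181,193): 12 bp
  [193,201): 8 bp
  [201,218): 17 bp
  [218,229): 11 bp
  [229,234): 5 bp
  [234,247): 13 bp
  [247,250): 3 bp

[2,3,4,5,5,5,6,7,7,7,8,9,9,9,9,9,10,10,11,12,13,13,14,17,20,26]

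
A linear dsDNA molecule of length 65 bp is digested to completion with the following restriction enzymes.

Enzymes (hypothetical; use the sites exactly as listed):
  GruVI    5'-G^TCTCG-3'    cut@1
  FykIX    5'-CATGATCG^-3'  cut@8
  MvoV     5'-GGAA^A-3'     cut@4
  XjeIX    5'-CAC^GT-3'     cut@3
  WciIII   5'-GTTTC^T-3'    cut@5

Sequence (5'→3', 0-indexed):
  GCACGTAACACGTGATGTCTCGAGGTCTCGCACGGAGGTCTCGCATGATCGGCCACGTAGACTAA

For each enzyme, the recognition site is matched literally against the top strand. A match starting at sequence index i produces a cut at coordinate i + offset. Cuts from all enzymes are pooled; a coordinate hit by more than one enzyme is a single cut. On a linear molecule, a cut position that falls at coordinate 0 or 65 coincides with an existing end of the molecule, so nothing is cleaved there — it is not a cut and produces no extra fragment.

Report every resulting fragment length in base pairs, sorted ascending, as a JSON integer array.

Site scan:
  GruVI GTCTCG/1: at [16, 24, 37] ⇒ [17, 25, 38]
  FykIX CATGATCG/8: at [43] ⇒ [51]
  MvoV (GGAAA, off=4): no sites
  XjeIX CACGT/3: at [1, 8, 53] ⇒ [4, 11, 56]
  WciIII (GTTTCT, off=5): no sites

Pooled cuts: [4, 11, 17, 25, 38, 51, 56]

Fragment lengths:
  [0,4): 4 bp
  [4,11): 7 bp
  [11,17): 6 bp
  [17,25): 8 bp
  [25,38): 13 bp
  [38,51): 13 bp
  [51,56): 5 bp
  [56,65): 9 bp

[4,5,6,7,8,9,13,13]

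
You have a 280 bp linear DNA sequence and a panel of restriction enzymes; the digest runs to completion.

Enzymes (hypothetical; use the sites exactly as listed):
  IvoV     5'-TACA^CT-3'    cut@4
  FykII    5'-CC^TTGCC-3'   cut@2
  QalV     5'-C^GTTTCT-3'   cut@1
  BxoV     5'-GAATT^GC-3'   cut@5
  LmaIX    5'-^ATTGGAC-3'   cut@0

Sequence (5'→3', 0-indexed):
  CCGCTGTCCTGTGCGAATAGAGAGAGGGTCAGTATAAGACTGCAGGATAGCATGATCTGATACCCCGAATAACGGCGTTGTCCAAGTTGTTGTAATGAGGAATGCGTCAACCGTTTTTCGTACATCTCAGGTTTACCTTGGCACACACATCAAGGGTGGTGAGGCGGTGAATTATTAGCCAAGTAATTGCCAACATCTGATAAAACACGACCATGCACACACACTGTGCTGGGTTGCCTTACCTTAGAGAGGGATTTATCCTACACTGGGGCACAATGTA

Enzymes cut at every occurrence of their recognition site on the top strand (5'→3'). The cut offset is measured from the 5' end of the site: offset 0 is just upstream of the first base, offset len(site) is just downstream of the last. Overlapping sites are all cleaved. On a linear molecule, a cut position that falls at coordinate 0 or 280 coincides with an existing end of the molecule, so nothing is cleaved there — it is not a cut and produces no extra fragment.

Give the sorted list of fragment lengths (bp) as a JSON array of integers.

Scan for sites:
  IvoV TACACT/4: at [261] ⇒ [265]
  FykII (CCTTGCC, off=2): no sites
  QalV (CGTTTCT, off=1): no sites
  BxoV (GAATTGC, off=5): no sites
  LmaIX (ATTGGAC, off=0): no sites

Pooled cuts: [265]

Fragment lengths:
  [0,265): 265 bp
  [265,280): 15 bp

[15,265]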